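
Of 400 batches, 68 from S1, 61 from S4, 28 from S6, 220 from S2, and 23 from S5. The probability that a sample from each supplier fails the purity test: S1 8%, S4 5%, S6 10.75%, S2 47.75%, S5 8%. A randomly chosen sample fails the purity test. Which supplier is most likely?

Prior × likelihood for each hypothesis:
  S1: 0.17 × 0.08 = 0.0136
  S4: 0.1525 × 0.05 = 0.007625
  S6: 0.07 × 0.1075 = 0.007525
  S2: 0.55 × 0.4775 = 0.262625
  S5: 0.0575 × 0.08 = 0.0046
Sum = 0.295975.
Largest term belongs to S2, so S2 is most probable.

S2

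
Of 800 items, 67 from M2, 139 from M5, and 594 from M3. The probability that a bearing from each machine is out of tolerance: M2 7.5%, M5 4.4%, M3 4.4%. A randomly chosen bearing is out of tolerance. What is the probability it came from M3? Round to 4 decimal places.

0.7011

By Bayes' rule, posterior ∝ prior × likelihood:
  M2: 0.08375 × 0.075 = 0.00628125
  M5: 0.17375 × 0.044 = 0.007645
  M3: 0.7425 × 0.044 = 0.03267
Total = 0.04659625.
P(M3 | evidence) = 0.03267 / 0.04659625 ≈ 0.7011.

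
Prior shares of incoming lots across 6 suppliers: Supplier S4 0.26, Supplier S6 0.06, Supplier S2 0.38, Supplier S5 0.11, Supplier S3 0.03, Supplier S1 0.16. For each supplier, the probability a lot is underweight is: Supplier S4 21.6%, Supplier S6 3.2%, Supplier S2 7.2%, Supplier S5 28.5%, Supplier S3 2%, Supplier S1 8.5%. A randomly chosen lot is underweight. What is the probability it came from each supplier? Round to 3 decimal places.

Prior × likelihood for each hypothesis:
  Supplier S4: 0.26 × 0.216 = 0.05616
  Supplier S6: 0.06 × 0.032 = 0.00192
  Supplier S2: 0.38 × 0.072 = 0.02736
  Supplier S5: 0.11 × 0.285 = 0.03135
  Supplier S3: 0.03 × 0.02 = 0.0006
  Supplier S1: 0.16 × 0.085 = 0.0136
Sum = 0.13099.
P(Supplier S4 | underweight) = 0.05616/0.13099 ≈ 0.429
P(Supplier S6 | underweight) = 0.00192/0.13099 ≈ 0.015
P(Supplier S2 | underweight) = 0.02736/0.13099 ≈ 0.209
P(Supplier S5 | underweight) = 0.03135/0.13099 ≈ 0.239
P(Supplier S3 | underweight) = 0.0006/0.13099 ≈ 0.005
P(Supplier S1 | underweight) = 0.0136/0.13099 ≈ 0.104
(Check: 0.429+0.015+0.209+0.239+0.005+0.104 = 1.001.)

Supplier S4 0.429, Supplier S6 0.015, Supplier S2 0.209, Supplier S5 0.239, Supplier S3 0.005, Supplier S1 0.104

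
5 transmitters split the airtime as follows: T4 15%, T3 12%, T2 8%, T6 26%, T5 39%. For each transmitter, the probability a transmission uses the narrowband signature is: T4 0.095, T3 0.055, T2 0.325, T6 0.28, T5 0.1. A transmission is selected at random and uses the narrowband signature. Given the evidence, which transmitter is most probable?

T6

Compute prior × likelihood for every hypothesis:
  T4: 0.15 × 0.095 = 0.01425
  T3: 0.12 × 0.055 = 0.0066
  T2: 0.08 × 0.325 = 0.026
  T6: 0.26 × 0.28 = 0.0728
  T5: 0.39 × 0.1 = 0.039
Sum = 0.15865.
Largest term belongs to T6, so T6 is most probable.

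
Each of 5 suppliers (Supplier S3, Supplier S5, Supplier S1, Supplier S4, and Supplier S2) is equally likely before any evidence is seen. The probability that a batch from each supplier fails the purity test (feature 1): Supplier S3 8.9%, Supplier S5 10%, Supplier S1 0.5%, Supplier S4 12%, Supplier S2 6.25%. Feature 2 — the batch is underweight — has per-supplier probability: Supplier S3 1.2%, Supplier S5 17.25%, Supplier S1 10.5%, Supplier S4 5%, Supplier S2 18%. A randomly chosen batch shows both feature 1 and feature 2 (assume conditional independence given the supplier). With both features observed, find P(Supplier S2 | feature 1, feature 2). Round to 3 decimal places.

0.312

With a uniform prior (1/5 each), posterior ∝ likelihood:
  Supplier S3: 0.089 × 0.012 = 0.001068
  Supplier S5: 0.1 × 0.1725 = 0.01725
  Supplier S1: 0.005 × 0.105 = 0.000525
  Supplier S4: 0.12 × 0.05 = 0.006
  Supplier S2: 0.0625 × 0.18 = 0.01125
Normalizing constant = 0.036093.
P(Supplier S2 | evidence) = 0.01125 / 0.036093 ≈ 0.312.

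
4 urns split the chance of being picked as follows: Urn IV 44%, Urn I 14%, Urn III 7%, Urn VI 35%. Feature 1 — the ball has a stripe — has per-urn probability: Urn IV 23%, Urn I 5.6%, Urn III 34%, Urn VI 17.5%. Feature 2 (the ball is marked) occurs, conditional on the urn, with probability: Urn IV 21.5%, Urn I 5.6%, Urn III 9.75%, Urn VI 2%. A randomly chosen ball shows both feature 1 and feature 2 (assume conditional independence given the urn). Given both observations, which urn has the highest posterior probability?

By Bayes' rule, posterior ∝ prior × likelihood:
  Urn IV: 0.44 × 0.23 × 0.215 = 0.021758
  Urn I: 0.14 × 0.056 × 0.056 = 0.00043904
  Urn III: 0.07 × 0.34 × 0.0975 = 0.0023205
  Urn VI: 0.35 × 0.175 × 0.02 = 0.001225
Total = 0.02574254.
Largest term belongs to Urn IV, so Urn IV is most probable.

Urn IV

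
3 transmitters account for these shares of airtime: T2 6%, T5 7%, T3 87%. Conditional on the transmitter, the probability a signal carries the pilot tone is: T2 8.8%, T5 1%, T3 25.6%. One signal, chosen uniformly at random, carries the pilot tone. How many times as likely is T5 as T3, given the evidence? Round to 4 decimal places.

0.0031

By Bayes' rule, posterior ∝ prior × likelihood:
  T2: 0.06 × 0.088 = 0.00528
  T5: 0.07 × 0.01 = 0.0007
  T3: 0.87 × 0.256 = 0.22272
Total = 0.2287.
The ratio is 0.0007 / 0.22272 (the normalizer cancels) = 0.0031.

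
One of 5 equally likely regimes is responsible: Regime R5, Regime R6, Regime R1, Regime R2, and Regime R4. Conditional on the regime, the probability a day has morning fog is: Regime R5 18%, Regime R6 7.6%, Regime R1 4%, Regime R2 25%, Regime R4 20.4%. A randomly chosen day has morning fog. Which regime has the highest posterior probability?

Regime R2

Since the prior is uniform, the posterior is proportional to the likelihood:
  Regime R5: 0.18
  Regime R6: 0.076
  Regime R1: 0.04
  Regime R2: 0.25
  Regime R4: 0.204
Sum = 0.75.
Largest term belongs to Regime R2, so Regime R2 is most probable.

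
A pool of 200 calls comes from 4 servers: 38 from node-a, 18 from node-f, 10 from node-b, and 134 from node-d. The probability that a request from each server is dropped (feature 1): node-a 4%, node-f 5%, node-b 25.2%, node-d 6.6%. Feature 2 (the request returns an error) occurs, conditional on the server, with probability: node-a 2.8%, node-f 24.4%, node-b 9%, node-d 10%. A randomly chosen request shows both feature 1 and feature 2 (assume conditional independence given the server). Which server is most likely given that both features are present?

By Bayes' rule, posterior ∝ prior × likelihood:
  node-a: 0.19 × 0.04 × 0.028 = 0.0002128
  node-f: 0.09 × 0.05 × 0.244 = 0.001098
  node-b: 0.05 × 0.252 × 0.09 = 0.001134
  node-d: 0.67 × 0.066 × 0.1 = 0.004422
Total = 0.0068668.
Largest term belongs to node-d, so node-d is most probable.

node-d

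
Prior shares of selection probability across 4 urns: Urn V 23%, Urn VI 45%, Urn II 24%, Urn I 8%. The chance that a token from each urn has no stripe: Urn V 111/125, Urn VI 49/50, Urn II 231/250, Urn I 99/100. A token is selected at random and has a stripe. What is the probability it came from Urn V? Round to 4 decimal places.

Taking complements, P(striped | each) = Urn V 0.112, Urn VI 0.02, Urn II 0.076, Urn I 0.01.
Unnormalized posteriors (prior × likelihood):
  Urn V: 0.23 × 0.112 = 0.02576
  Urn VI: 0.45 × 0.02 = 0.009
  Urn II: 0.24 × 0.076 = 0.01824
  Urn I: 0.08 × 0.01 = 0.0008
Total = 0.0538.
P(Urn V | evidence) = 0.02576 / 0.0538 ≈ 0.4788.

0.4788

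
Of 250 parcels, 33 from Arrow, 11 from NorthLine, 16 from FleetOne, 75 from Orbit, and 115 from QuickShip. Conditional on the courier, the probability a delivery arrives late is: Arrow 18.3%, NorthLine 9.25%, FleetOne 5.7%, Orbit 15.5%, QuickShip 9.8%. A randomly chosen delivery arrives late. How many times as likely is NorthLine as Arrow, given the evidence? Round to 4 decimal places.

Unnormalized posteriors (prior × likelihood):
  Arrow: 0.132 × 0.183 = 0.024156
  NorthLine: 0.044 × 0.0925 = 0.00407
  FleetOne: 0.064 × 0.057 = 0.003648
  Orbit: 0.3 × 0.155 = 0.0465
  QuickShip: 0.46 × 0.098 = 0.04508
Total = 0.123454.
The ratio is 0.00407 / 0.024156 (the normalizer cancels) = 0.1685.

0.1685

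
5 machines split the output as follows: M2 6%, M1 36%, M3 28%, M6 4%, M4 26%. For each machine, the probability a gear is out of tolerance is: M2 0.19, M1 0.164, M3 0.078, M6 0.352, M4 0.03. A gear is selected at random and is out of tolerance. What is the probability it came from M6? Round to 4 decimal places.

0.1233

Prior × likelihood for each hypothesis:
  M2: 0.06 × 0.19 = 0.0114
  M1: 0.36 × 0.164 = 0.05904
  M3: 0.28 × 0.078 = 0.02184
  M6: 0.04 × 0.352 = 0.01408
  M4: 0.26 × 0.03 = 0.0078
Normalizing constant = 0.11416.
P(M6 | evidence) = 0.01408 / 0.11416 ≈ 0.1233.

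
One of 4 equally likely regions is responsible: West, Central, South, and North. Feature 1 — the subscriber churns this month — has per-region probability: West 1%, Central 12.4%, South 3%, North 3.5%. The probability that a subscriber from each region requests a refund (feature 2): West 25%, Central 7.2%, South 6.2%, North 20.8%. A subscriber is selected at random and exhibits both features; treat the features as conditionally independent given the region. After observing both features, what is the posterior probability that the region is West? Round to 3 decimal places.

Since the prior is uniform, the posterior is proportional to the likelihood:
  West: 0.01 × 0.25 = 0.0025
  Central: 0.124 × 0.072 = 0.008928
  South: 0.03 × 0.062 = 0.00186
  North: 0.035 × 0.208 = 0.00728
Normalizing constant = 0.020568.
P(West | evidence) = 0.0025 / 0.020568 ≈ 0.122.

0.122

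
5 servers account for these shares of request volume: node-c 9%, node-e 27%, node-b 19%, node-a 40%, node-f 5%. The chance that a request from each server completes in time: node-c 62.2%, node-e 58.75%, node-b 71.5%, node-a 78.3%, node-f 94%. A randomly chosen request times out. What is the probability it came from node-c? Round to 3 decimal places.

0.118

Taking complements, P(timeout | each) = node-c 0.378, node-e 0.4125, node-b 0.285, node-a 0.217, node-f 0.06.
By Bayes' rule, posterior ∝ prior × likelihood:
  node-c: 0.09 × 0.378 = 0.03402
  node-e: 0.27 × 0.4125 = 0.111375
  node-b: 0.19 × 0.285 = 0.05415
  node-a: 0.4 × 0.217 = 0.0868
  node-f: 0.05 × 0.06 = 0.003
Normalizing constant = 0.289345.
P(node-c | evidence) = 0.03402 / 0.289345 ≈ 0.118.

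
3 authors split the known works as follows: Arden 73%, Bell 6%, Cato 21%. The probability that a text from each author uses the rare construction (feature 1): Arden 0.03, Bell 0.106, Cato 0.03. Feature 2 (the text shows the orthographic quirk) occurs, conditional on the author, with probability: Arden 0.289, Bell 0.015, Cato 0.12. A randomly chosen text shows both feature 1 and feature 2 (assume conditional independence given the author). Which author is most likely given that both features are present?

Arden

Compute prior × likelihood for every hypothesis:
  Arden: 0.73 × 0.03 × 0.289 = 0.0063291
  Bell: 0.06 × 0.106 × 0.015 = 0.0000954
  Cato: 0.21 × 0.03 × 0.12 = 0.000756
Total = 0.0071805.
Largest term belongs to Arden, so Arden is most probable.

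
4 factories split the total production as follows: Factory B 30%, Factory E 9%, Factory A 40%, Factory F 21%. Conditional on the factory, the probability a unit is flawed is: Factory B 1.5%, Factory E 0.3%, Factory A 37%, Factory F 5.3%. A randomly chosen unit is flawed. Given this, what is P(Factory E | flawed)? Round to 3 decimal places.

By Bayes' rule, posterior ∝ prior × likelihood:
  Factory B: 0.3 × 0.015 = 0.0045
  Factory E: 0.09 × 0.003 = 0.00027
  Factory A: 0.4 × 0.37 = 0.148
  Factory F: 0.21 × 0.053 = 0.01113
Normalizing constant = 0.1639.
P(Factory E | evidence) = 0.00027 / 0.1639 ≈ 0.002.

0.002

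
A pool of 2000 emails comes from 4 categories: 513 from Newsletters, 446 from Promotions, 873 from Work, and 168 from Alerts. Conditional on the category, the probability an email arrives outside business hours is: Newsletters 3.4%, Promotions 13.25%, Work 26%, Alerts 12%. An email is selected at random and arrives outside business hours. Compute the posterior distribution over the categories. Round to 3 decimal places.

Newsletters 0.054, Promotions 0.183, Work 0.701, Alerts 0.062

Unnormalized posteriors (prior × likelihood):
  Newsletters: 0.2565 × 0.034 = 0.008721
  Promotions: 0.223 × 0.1325 = 0.0295475
  Work: 0.4365 × 0.26 = 0.11349
  Alerts: 0.084 × 0.12 = 0.01008
Sum = 0.1618385.
P(Newsletters | off-hours) = 0.008721/0.1618385 ≈ 0.054
P(Promotions | off-hours) = 0.0295475/0.1618385 ≈ 0.183
P(Work | off-hours) = 0.11349/0.1618385 ≈ 0.701
P(Alerts | off-hours) = 0.01008/0.1618385 ≈ 0.062
(Check: 0.054+0.183+0.701+0.062 = 1.000.)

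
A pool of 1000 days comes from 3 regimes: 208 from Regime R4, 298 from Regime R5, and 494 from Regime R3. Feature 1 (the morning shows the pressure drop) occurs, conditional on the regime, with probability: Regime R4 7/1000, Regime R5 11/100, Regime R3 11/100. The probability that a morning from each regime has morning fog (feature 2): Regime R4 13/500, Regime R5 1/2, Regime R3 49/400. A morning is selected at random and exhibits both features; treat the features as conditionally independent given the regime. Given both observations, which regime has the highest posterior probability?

By Bayes' rule, posterior ∝ prior × likelihood:
  Regime R4: 0.208 × 0.007 × 0.026 = 0.000037856
  Regime R5: 0.298 × 0.11 × 0.5 = 0.01639
  Regime R3: 0.494 × 0.11 × 0.1225 = 0.00665665
Normalizing constant = 0.023084506.
Largest term belongs to Regime R5, so Regime R5 is most probable.

Regime R5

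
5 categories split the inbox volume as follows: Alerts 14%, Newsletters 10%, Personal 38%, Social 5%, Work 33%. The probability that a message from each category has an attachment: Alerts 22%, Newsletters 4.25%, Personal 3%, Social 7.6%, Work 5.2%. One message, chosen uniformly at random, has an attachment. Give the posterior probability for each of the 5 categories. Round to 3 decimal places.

By Bayes' rule, posterior ∝ prior × likelihood:
  Alerts: 0.14 × 0.22 = 0.0308
  Newsletters: 0.1 × 0.0425 = 0.00425
  Personal: 0.38 × 0.03 = 0.0114
  Social: 0.05 × 0.076 = 0.0038
  Work: 0.33 × 0.052 = 0.01716
Sum = 0.06741.
P(Alerts | attachment) = 0.0308/0.06741 ≈ 0.457
P(Newsletters | attachment) = 0.00425/0.06741 ≈ 0.063
P(Personal | attachment) = 0.0114/0.06741 ≈ 0.169
P(Social | attachment) = 0.0038/0.06741 ≈ 0.056
P(Work | attachment) = 0.01716/0.06741 ≈ 0.255

Alerts 0.457, Newsletters 0.063, Personal 0.169, Social 0.056, Work 0.255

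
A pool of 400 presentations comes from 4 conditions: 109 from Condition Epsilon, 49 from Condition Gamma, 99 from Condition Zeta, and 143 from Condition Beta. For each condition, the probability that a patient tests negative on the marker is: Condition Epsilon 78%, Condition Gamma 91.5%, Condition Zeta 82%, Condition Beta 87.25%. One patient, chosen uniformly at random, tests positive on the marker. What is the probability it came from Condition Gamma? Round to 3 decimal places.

Taking complements, P(marker-positive | each) = Condition Epsilon 0.22, Condition Gamma 0.085, Condition Zeta 0.18, Condition Beta 0.1275.
Compute prior × likelihood for every hypothesis:
  Condition Epsilon: 0.2725 × 0.22 = 0.05995
  Condition Gamma: 0.1225 × 0.085 = 0.0104125
  Condition Zeta: 0.2475 × 0.18 = 0.04455
  Condition Beta: 0.3575 × 0.1275 = 0.04558125
Total = 0.16049375.
P(Condition Gamma | evidence) = 0.0104125 / 0.16049375 ≈ 0.065.

0.065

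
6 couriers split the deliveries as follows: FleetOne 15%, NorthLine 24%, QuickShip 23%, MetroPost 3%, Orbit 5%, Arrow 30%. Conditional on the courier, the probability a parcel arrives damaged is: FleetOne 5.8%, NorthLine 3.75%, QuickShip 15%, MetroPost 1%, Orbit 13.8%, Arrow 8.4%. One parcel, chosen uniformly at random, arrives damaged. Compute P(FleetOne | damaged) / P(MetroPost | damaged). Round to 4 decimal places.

By Bayes' rule, posterior ∝ prior × likelihood:
  FleetOne: 0.15 × 0.058 = 0.0087
  NorthLine: 0.24 × 0.0375 = 0.009
  QuickShip: 0.23 × 0.15 = 0.0345
  MetroPost: 0.03 × 0.01 = 0.0003
  Orbit: 0.05 × 0.138 = 0.0069
  Arrow: 0.3 × 0.084 = 0.0252
Total = 0.0846.
The ratio is 0.0087 / 0.0003 (the normalizer cancels) = 29.0000.

29.0000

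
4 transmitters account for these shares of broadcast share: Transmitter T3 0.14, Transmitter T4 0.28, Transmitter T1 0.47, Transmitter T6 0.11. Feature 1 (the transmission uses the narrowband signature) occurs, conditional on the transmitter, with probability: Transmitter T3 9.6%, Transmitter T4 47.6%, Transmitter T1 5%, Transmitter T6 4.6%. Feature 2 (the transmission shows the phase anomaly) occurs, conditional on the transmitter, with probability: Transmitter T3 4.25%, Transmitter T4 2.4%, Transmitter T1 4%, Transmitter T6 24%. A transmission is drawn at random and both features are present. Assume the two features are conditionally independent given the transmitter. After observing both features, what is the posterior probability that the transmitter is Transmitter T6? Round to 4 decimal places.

Compute prior × likelihood for every hypothesis:
  Transmitter T3: 0.14 × 0.096 × 0.0425 = 0.0005712
  Transmitter T4: 0.28 × 0.476 × 0.024 = 0.00319872
  Transmitter T1: 0.47 × 0.05 × 0.04 = 0.00094
  Transmitter T6: 0.11 × 0.046 × 0.24 = 0.0012144
Total = 0.00592432.
P(Transmitter T6 | evidence) = 0.0012144 / 0.00592432 ≈ 0.2050.

0.2050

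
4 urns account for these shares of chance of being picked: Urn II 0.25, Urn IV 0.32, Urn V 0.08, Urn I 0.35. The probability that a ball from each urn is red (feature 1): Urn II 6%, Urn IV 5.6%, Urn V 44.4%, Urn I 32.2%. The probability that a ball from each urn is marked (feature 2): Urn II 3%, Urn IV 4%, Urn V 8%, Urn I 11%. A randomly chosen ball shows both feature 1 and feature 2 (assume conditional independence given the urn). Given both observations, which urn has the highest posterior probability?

Urn I

Compute prior × likelihood for every hypothesis:
  Urn II: 0.25 × 0.06 × 0.03 = 0.00045
  Urn IV: 0.32 × 0.056 × 0.04 = 0.0007168
  Urn V: 0.08 × 0.444 × 0.08 = 0.0028416
  Urn I: 0.35 × 0.322 × 0.11 = 0.012397
Normalizing constant = 0.0164054.
Largest term belongs to Urn I, so Urn I is most probable.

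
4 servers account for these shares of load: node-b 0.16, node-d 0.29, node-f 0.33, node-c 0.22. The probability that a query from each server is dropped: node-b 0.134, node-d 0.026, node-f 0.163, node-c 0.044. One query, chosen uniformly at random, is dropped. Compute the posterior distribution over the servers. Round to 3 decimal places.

Unnormalized posteriors (prior × likelihood):
  node-b: 0.16 × 0.134 = 0.02144
  node-d: 0.29 × 0.026 = 0.00754
  node-f: 0.33 × 0.163 = 0.05379
  node-c: 0.22 × 0.044 = 0.00968
Normalizing constant = 0.09245.
P(node-b | dropped) = 0.02144/0.09245 ≈ 0.232
P(node-d | dropped) = 0.00754/0.09245 ≈ 0.082
P(node-f | dropped) = 0.05379/0.09245 ≈ 0.582
P(node-c | dropped) = 0.00968/0.09245 ≈ 0.105

node-b 0.232, node-d 0.082, node-f 0.582, node-c 0.105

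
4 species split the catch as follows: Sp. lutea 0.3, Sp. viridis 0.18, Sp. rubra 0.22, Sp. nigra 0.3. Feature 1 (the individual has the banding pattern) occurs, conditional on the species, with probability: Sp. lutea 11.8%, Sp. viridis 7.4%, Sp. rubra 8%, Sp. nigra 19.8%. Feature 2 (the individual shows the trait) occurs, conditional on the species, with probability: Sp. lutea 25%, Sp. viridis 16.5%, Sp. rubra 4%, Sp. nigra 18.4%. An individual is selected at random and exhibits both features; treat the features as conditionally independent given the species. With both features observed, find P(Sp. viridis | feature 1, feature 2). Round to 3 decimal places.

0.097

Prior × likelihood for each hypothesis:
  Sp. lutea: 0.3 × 0.118 × 0.25 = 0.00885
  Sp. viridis: 0.18 × 0.074 × 0.165 = 0.0021978
  Sp. rubra: 0.22 × 0.08 × 0.04 = 0.000704
  Sp. nigra: 0.3 × 0.198 × 0.184 = 0.0109296
Normalizing constant = 0.0226814.
P(Sp. viridis | evidence) = 0.0021978 / 0.0226814 ≈ 0.097.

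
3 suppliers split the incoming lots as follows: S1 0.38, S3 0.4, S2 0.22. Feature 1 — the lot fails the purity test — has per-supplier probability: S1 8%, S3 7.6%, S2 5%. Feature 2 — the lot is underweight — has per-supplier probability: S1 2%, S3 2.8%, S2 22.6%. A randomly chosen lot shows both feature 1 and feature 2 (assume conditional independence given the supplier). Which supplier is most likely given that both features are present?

S2

By Bayes' rule, posterior ∝ prior × likelihood:
  S1: 0.38 × 0.08 × 0.02 = 0.000608
  S3: 0.4 × 0.076 × 0.028 = 0.0008512
  S2: 0.22 × 0.05 × 0.226 = 0.002486
Normalizing constant = 0.0039452.
Largest term belongs to S2, so S2 is most probable.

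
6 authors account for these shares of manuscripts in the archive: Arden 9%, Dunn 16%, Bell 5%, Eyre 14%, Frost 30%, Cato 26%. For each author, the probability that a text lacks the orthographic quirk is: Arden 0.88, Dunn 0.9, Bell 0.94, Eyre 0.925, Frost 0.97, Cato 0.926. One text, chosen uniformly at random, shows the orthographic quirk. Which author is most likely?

Cato

Taking complements, P(quirk | each) = Arden 0.12, Dunn 0.1, Bell 0.06, Eyre 0.075, Frost 0.03, Cato 0.074.
Prior × likelihood for each hypothesis:
  Arden: 0.09 × 0.12 = 0.0108
  Dunn: 0.16 × 0.1 = 0.016
  Bell: 0.05 × 0.06 = 0.003
  Eyre: 0.14 × 0.075 = 0.0105
  Frost: 0.3 × 0.03 = 0.009
  Cato: 0.26 × 0.074 = 0.01924
Total = 0.06854.
Largest term belongs to Cato, so Cato is most probable.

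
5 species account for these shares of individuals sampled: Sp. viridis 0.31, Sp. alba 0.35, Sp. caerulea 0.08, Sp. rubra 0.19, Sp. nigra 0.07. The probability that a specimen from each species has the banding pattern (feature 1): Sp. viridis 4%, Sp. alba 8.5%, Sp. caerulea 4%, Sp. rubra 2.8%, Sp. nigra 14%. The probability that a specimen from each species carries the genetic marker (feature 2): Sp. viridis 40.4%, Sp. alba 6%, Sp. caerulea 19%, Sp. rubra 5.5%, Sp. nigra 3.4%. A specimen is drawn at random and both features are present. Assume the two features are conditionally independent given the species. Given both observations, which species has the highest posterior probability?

Sp. viridis

Unnormalized posteriors (prior × likelihood):
  Sp. viridis: 0.31 × 0.04 × 0.404 = 0.0050096
  Sp. alba: 0.35 × 0.085 × 0.06 = 0.001785
  Sp. caerulea: 0.08 × 0.04 × 0.19 = 0.000608
  Sp. rubra: 0.19 × 0.028 × 0.055 = 0.0002926
  Sp. nigra: 0.07 × 0.14 × 0.034 = 0.0003332
Total = 0.0080284.
Largest term belongs to Sp. viridis, so Sp. viridis is most probable.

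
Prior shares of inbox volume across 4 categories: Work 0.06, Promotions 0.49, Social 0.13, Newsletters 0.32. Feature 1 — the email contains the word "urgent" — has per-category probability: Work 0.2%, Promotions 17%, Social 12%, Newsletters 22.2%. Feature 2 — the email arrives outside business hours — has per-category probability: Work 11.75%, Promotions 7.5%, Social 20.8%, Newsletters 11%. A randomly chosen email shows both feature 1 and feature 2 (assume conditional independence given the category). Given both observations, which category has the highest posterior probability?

By Bayes' rule, posterior ∝ prior × likelihood:
  Work: 0.06 × 0.002 × 0.1175 = 0.0000141
  Promotions: 0.49 × 0.17 × 0.075 = 0.0062475
  Social: 0.13 × 0.12 × 0.208 = 0.0032448
  Newsletters: 0.32 × 0.222 × 0.11 = 0.0078144
Normalizing constant = 0.0173208.
Largest term belongs to Newsletters, so Newsletters is most probable.

Newsletters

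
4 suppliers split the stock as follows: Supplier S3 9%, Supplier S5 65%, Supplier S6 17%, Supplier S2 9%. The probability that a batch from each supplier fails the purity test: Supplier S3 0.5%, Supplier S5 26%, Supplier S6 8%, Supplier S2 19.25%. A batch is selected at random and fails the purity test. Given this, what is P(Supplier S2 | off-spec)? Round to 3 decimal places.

0.086

By Bayes' rule, posterior ∝ prior × likelihood:
  Supplier S3: 0.09 × 0.005 = 0.00045
  Supplier S5: 0.65 × 0.26 = 0.169
  Supplier S6: 0.17 × 0.08 = 0.0136
  Supplier S2: 0.09 × 0.1925 = 0.017325
Normalizing constant = 0.200375.
P(Supplier S2 | evidence) = 0.017325 / 0.200375 ≈ 0.086.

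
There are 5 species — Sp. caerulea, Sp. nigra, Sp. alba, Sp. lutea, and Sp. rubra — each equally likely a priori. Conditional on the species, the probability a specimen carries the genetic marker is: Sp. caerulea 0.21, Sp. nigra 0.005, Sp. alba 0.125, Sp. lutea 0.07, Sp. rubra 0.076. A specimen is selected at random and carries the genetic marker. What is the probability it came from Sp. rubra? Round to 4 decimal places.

Since the prior is uniform, the posterior is proportional to the likelihood:
  Sp. caerulea: 0.21
  Sp. nigra: 0.005
  Sp. alba: 0.125
  Sp. lutea: 0.07
  Sp. rubra: 0.076
Total = 0.486.
P(Sp. rubra | evidence) = 0.076 / 0.486 ≈ 0.1564.

0.1564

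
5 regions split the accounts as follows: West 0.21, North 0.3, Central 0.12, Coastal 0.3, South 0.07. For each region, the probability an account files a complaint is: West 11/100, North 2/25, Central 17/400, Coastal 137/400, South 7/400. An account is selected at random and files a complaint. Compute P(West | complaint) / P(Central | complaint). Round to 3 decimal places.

4.529

Unnormalized posteriors (prior × likelihood):
  West: 0.21 × 0.11 = 0.0231
  North: 0.3 × 0.08 = 0.024
  Central: 0.12 × 0.0425 = 0.0051
  Coastal: 0.3 × 0.3425 = 0.10275
  South: 0.07 × 0.0175 = 0.001225
Sum = 0.156175.
The ratio is 0.0231 / 0.0051 (the normalizer cancels) = 4.529.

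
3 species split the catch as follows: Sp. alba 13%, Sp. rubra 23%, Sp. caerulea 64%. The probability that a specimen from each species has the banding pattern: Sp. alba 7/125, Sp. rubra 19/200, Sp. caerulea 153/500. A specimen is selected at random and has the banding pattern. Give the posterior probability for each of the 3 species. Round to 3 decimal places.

Sp. alba 0.032, Sp. rubra 0.097, Sp. caerulea 0.871

Compute prior × likelihood for every hypothesis:
  Sp. alba: 0.13 × 0.056 = 0.00728
  Sp. rubra: 0.23 × 0.095 = 0.02185
  Sp. caerulea: 0.64 × 0.306 = 0.19584
Normalizing constant = 0.22497.
P(Sp. alba | banded) = 0.00728/0.22497 ≈ 0.032
P(Sp. rubra | banded) = 0.02185/0.22497 ≈ 0.097
P(Sp. caerulea | banded) = 0.19584/0.22497 ≈ 0.871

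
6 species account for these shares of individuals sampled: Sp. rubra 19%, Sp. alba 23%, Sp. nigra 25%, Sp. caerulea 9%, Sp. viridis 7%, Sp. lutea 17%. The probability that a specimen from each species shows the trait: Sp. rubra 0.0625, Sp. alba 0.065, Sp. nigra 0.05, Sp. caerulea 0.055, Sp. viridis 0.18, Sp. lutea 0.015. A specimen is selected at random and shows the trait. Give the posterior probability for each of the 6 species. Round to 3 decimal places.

By Bayes' rule, posterior ∝ prior × likelihood:
  Sp. rubra: 0.19 × 0.0625 = 0.011875
  Sp. alba: 0.23 × 0.065 = 0.01495
  Sp. nigra: 0.25 × 0.05 = 0.0125
  Sp. caerulea: 0.09 × 0.055 = 0.00495
  Sp. viridis: 0.07 × 0.18 = 0.0126
  Sp. lutea: 0.17 × 0.015 = 0.00255
Total = 0.059425.
P(Sp. rubra | trait) = 0.011875/0.059425 ≈ 0.200
P(Sp. alba | trait) = 0.01495/0.059425 ≈ 0.252
P(Sp. nigra | trait) = 0.0125/0.059425 ≈ 0.210
P(Sp. caerulea | trait) = 0.00495/0.059425 ≈ 0.083
P(Sp. viridis | trait) = 0.0126/0.059425 ≈ 0.212
P(Sp. lutea | trait) = 0.00255/0.059425 ≈ 0.043
(Check: 0.200+0.252+0.210+0.083+0.212+0.043 = 1.000.)

Sp. rubra 0.200, Sp. alba 0.252, Sp. nigra 0.210, Sp. caerulea 0.083, Sp. viridis 0.212, Sp. lutea 0.043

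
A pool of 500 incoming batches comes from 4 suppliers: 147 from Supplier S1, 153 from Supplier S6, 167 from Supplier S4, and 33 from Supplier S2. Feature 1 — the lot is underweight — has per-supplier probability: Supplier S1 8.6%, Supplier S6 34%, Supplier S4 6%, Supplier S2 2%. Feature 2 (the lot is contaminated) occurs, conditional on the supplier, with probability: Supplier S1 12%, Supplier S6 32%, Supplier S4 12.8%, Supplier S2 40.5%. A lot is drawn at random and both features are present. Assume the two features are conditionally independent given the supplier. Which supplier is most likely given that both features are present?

Unnormalized posteriors (prior × likelihood):
  Supplier S1: 0.294 × 0.086 × 0.12 = 0.00303408
  Supplier S6: 0.306 × 0.34 × 0.32 = 0.0332928
  Supplier S4: 0.334 × 0.06 × 0.128 = 0.00256512
  Supplier S2: 0.066 × 0.02 × 0.405 = 0.0005346
Normalizing constant = 0.0394266.
Largest term belongs to Supplier S6, so Supplier S6 is most probable.

Supplier S6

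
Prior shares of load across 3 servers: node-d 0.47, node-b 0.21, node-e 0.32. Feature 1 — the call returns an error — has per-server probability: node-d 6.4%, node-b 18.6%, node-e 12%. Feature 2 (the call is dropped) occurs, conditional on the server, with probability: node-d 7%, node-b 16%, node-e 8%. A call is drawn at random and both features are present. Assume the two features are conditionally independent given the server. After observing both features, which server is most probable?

node-b

Unnormalized posteriors (prior × likelihood):
  node-d: 0.47 × 0.064 × 0.07 = 0.0021056
  node-b: 0.21 × 0.186 × 0.16 = 0.0062496
  node-e: 0.32 × 0.12 × 0.08 = 0.003072
Normalizing constant = 0.0114272.
Largest term belongs to node-b, so node-b is most probable.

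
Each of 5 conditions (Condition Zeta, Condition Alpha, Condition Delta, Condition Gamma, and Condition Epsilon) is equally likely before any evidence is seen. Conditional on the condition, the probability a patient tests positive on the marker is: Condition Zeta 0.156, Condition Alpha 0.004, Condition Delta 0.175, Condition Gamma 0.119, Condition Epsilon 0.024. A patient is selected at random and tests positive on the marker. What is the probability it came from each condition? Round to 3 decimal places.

Condition Zeta 0.326, Condition Alpha 0.008, Condition Delta 0.366, Condition Gamma 0.249, Condition Epsilon 0.050

With a uniform prior (1/5 each), posterior ∝ likelihood:
  Condition Zeta: 0.156
  Condition Alpha: 0.004
  Condition Delta: 0.175
  Condition Gamma: 0.119
  Condition Epsilon: 0.024
Normalizing constant = 0.478.
P(Condition Zeta | marker-positive) = 0.156/0.478 ≈ 0.326
P(Condition Alpha | marker-positive) = 0.004/0.478 ≈ 0.008
P(Condition Delta | marker-positive) = 0.175/0.478 ≈ 0.366
P(Condition Gamma | marker-positive) = 0.119/0.478 ≈ 0.249
P(Condition Epsilon | marker-positive) = 0.024/0.478 ≈ 0.050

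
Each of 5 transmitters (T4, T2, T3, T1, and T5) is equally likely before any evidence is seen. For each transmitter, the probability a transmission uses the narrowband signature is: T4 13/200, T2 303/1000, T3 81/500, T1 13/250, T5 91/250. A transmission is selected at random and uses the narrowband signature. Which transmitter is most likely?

With a uniform prior (1/5 each), posterior ∝ likelihood:
  T4: 0.065
  T2: 0.303
  T3: 0.162
  T1: 0.052
  T5: 0.364
Sum = 0.946.
Largest term belongs to T5, so T5 is most probable.

T5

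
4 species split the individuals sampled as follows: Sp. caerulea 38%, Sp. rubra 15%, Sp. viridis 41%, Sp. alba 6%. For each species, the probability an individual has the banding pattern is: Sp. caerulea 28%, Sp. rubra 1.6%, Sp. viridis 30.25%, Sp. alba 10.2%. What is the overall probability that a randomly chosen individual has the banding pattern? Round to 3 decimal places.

0.239

Compute prior × likelihood for every hypothesis:
  Sp. caerulea: 0.38 × 0.28 = 0.1064
  Sp. rubra: 0.15 × 0.016 = 0.0024
  Sp. viridis: 0.41 × 0.3025 = 0.124025
  Sp. alba: 0.06 × 0.102 = 0.00612
P(banded) = 0.1064 + 0.0024 + 0.124025 + 0.00612 = 0.238945 → 0.239.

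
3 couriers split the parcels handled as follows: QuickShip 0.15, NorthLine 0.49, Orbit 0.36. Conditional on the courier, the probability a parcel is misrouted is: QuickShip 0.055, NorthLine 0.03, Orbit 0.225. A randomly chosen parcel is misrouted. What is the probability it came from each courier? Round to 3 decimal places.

QuickShip 0.079, NorthLine 0.141, Orbit 0.779

Compute prior × likelihood for every hypothesis:
  QuickShip: 0.15 × 0.055 = 0.00825
  NorthLine: 0.49 × 0.03 = 0.0147
  Orbit: 0.36 × 0.225 = 0.081
Sum = 0.10395.
P(QuickShip | misrouted) = 0.00825/0.10395 ≈ 0.079
P(NorthLine | misrouted) = 0.0147/0.10395 ≈ 0.141
P(Orbit | misrouted) = 0.081/0.10395 ≈ 0.779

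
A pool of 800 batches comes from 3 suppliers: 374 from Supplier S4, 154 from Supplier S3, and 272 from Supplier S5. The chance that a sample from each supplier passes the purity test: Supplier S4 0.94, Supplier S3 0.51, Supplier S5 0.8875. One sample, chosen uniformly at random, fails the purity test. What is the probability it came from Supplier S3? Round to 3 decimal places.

0.587

Taking complements, P(off-spec | each) = Supplier S4 0.06, Supplier S3 0.49, Supplier S5 0.1125.
Compute prior × likelihood for every hypothesis:
  Supplier S4: 0.4675 × 0.06 = 0.02805
  Supplier S3: 0.1925 × 0.49 = 0.094325
  Supplier S5: 0.34 × 0.1125 = 0.03825
Total = 0.160625.
P(Supplier S3 | evidence) = 0.094325 / 0.160625 ≈ 0.587.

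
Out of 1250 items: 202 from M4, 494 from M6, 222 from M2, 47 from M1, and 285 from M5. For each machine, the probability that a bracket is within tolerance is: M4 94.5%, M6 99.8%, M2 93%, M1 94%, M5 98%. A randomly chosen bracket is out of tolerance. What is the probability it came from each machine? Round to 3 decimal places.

Taking complements, P(oversize | each) = M4 0.055, M6 0.002, M2 0.07, M1 0.06, M5 0.02.
By Bayes' rule, posterior ∝ prior × likelihood:
  M4: 0.1616 × 0.055 = 0.008888
  M6: 0.3952 × 0.002 = 0.0007904
  M2: 0.1776 × 0.07 = 0.012432
  M1: 0.0376 × 0.06 = 0.002256
  M5: 0.228 × 0.02 = 0.00456
Sum = 0.0289264.
P(M4 | oversize) = 0.008888/0.0289264 ≈ 0.307
P(M6 | oversize) = 0.0007904/0.0289264 ≈ 0.027
P(M2 | oversize) = 0.012432/0.0289264 ≈ 0.430
P(M1 | oversize) = 0.002256/0.0289264 ≈ 0.078
P(M5 | oversize) = 0.00456/0.0289264 ≈ 0.158

M4 0.307, M6 0.027, M2 0.430, M1 0.078, M5 0.158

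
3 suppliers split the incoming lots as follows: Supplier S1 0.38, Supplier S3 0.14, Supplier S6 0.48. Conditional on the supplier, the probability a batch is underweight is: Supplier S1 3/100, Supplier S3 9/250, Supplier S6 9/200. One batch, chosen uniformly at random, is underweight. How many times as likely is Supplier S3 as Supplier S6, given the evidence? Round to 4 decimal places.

0.2333

Prior × likelihood for each hypothesis:
  Supplier S1: 0.38 × 0.03 = 0.0114
  Supplier S3: 0.14 × 0.036 = 0.00504
  Supplier S6: 0.48 × 0.045 = 0.0216
Normalizing constant = 0.03804.
The ratio is 0.00504 / 0.0216 (the normalizer cancels) = 0.2333.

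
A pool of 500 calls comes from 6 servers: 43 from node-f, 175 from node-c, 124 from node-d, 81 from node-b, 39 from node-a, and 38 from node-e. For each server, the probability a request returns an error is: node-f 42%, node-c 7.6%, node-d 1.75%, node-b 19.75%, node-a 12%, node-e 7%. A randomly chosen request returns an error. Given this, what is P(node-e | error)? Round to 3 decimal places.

Prior × likelihood for each hypothesis:
  node-f: 0.086 × 0.42 = 0.03612
  node-c: 0.35 × 0.076 = 0.0266
  node-d: 0.248 × 0.0175 = 0.00434
  node-b: 0.162 × 0.1975 = 0.031995
  node-a: 0.078 × 0.12 = 0.00936
  node-e: 0.076 × 0.07 = 0.00532
Total = 0.113735.
P(node-e | evidence) = 0.00532 / 0.113735 ≈ 0.047.

0.047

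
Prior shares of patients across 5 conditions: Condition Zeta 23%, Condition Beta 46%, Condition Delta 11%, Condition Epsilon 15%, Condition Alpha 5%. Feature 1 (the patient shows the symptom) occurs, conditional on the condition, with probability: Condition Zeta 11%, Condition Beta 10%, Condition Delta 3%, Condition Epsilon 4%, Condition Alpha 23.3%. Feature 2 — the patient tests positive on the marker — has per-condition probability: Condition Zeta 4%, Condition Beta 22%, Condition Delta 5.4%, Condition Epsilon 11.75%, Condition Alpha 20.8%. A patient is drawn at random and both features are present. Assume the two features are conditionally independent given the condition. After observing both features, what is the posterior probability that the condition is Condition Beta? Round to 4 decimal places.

By Bayes' rule, posterior ∝ prior × likelihood:
  Condition Zeta: 0.23 × 0.11 × 0.04 = 0.001012
  Condition Beta: 0.46 × 0.1 × 0.22 = 0.01012
  Condition Delta: 0.11 × 0.03 × 0.054 = 0.0001782
  Condition Epsilon: 0.15 × 0.04 × 0.1175 = 0.000705
  Condition Alpha: 0.05 × 0.233 × 0.208 = 0.0024232
Normalizing constant = 0.0144384.
P(Condition Beta | evidence) = 0.01012 / 0.0144384 ≈ 0.7009.

0.7009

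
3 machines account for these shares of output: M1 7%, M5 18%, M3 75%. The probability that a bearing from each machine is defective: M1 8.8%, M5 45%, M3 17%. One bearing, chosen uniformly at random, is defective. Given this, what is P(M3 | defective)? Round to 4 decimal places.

0.5940

Unnormalized posteriors (prior × likelihood):
  M1: 0.07 × 0.088 = 0.00616
  M5: 0.18 × 0.45 = 0.081
  M3: 0.75 × 0.17 = 0.1275
Normalizing constant = 0.21466.
P(M3 | evidence) = 0.1275 / 0.21466 ≈ 0.5940.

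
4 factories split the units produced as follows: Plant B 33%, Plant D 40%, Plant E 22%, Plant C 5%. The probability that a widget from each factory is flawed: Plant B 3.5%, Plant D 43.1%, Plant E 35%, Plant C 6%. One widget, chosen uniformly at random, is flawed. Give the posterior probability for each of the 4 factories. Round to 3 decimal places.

Plant B 0.044, Plant D 0.653, Plant E 0.292, Plant C 0.011

Compute prior × likelihood for every hypothesis:
  Plant B: 0.33 × 0.035 = 0.01155
  Plant D: 0.4 × 0.431 = 0.1724
  Plant E: 0.22 × 0.35 = 0.077
  Plant C: 0.05 × 0.06 = 0.003
Total = 0.26395.
P(Plant B | flawed) = 0.01155/0.26395 ≈ 0.044
P(Plant D | flawed) = 0.1724/0.26395 ≈ 0.653
P(Plant E | flawed) = 0.077/0.26395 ≈ 0.292
P(Plant C | flawed) = 0.003/0.26395 ≈ 0.011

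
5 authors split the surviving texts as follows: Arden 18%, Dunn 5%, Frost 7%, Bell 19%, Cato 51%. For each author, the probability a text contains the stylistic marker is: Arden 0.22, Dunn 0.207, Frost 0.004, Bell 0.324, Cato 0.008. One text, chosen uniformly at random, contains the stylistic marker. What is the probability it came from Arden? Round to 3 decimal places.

0.342

Prior × likelihood for each hypothesis:
  Arden: 0.18 × 0.22 = 0.0396
  Dunn: 0.05 × 0.207 = 0.01035
  Frost: 0.07 × 0.004 = 0.00028
  Bell: 0.19 × 0.324 = 0.06156
  Cato: 0.51 × 0.008 = 0.00408
Normalizing constant = 0.11587.
P(Arden | evidence) = 0.0396 / 0.11587 ≈ 0.342.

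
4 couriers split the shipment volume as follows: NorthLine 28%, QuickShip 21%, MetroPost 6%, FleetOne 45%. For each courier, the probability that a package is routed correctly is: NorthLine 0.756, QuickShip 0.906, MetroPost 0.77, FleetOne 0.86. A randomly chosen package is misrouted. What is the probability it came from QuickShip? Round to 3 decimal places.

Taking complements, P(misrouted | each) = NorthLine 0.244, QuickShip 0.094, MetroPost 0.23, FleetOne 0.14.
Compute prior × likelihood for every hypothesis:
  NorthLine: 0.28 × 0.244 = 0.06832
  QuickShip: 0.21 × 0.094 = 0.01974
  MetroPost: 0.06 × 0.23 = 0.0138
  FleetOne: 0.45 × 0.14 = 0.063
Total = 0.16486.
P(QuickShip | evidence) = 0.01974 / 0.16486 ≈ 0.120.

0.120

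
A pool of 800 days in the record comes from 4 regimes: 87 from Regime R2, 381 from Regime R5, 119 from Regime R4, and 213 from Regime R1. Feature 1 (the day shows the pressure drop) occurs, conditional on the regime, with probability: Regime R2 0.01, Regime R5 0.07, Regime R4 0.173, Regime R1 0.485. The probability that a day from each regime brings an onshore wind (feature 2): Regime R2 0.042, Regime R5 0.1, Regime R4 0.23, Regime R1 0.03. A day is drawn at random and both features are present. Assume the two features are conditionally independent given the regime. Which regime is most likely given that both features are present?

Regime R4

Unnormalized posteriors (prior × likelihood):
  Regime R2: 0.10875 × 0.01 × 0.042 = 0.000045675
  Regime R5: 0.47625 × 0.07 × 0.1 = 0.00333375
  Regime R4: 0.14875 × 0.173 × 0.23 = 0.0059187625
  Regime R1: 0.26625 × 0.485 × 0.03 = 0.0038739375
Sum = 0.013172125.
Largest term belongs to Regime R4, so Regime R4 is most probable.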